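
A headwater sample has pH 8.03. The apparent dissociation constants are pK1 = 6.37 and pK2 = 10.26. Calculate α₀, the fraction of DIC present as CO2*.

α₀ = 1 / (1 + K1/[H⁺] + K1K2/[H⁺]²) = 1 / (1 + 10^+1.66 + 10^-0.57)
   = 1 / (1 + 45.709 + 0.26915) = 1/46.978 = 0.02129

α₀ = 0.0213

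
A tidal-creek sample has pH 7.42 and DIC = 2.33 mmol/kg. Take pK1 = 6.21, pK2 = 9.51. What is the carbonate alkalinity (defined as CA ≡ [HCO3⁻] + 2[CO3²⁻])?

CA = [HCO3⁻] + 2[CO3²⁻] = (α₁ + 2α₂)·DIC
At pH 7.42: [H⁺]/K1 = 10^-1.21 = 0.061660, K2/[H⁺] = 10^-2.09 = 0.0081283
α₁ = 1/(1 + 0.061660 + 0.0081283) = 1/1.0698 = 0.9348; α₂ = α₁·K2/[H⁺] = 0.007598
α₁ + 2α₂ = 0.9500
CA = 0.9500 × 2.33 = 2.21 mmol/kg

CA = 2.21 mmol/kg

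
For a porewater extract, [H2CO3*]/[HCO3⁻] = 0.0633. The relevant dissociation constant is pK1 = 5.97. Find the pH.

pH = 7.17

From K1 = [H⁺][HCO3⁻]/[H2CO3*]:  pH = pK1 − log₁₀([H2CO3*]/[HCO3⁻])
log₁₀(0.0633) = -1.199
pH = 5.97 − (-1.199) = 7.17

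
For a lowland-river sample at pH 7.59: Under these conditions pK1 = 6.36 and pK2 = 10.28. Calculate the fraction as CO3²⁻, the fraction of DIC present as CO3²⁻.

α₂ = 1 / (1 + [H⁺]/K2 + [H⁺]²/(K1K2)) = 1 / (1 + 10^+2.69 + 10^+1.46)
   = 1 / (1 + 489.78 + 28.840) = 1/519.62 = 0.001924

α₂ = 0.00192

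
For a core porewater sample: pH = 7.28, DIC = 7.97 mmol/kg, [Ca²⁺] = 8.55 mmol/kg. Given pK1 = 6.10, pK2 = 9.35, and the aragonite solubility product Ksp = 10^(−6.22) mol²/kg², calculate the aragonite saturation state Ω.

Ω = 0.896

α₂ = 1 / (1 + [H⁺]/K2 + [H⁺]²/(K1K2)) = 1 / (1 + 10^+2.07 + 10^+0.89)
   = 1 / (1 + 117.49 + 7.7625) = 1/126.25 = 0.007921
[CO3²⁻] = α₂ × DIC = 0.007921 × 7.97 = 0.06313 mmol/kg
Ksp = 10^(−6.22) = 6.026×10^-7
Ω = [Ca²⁺][CO3²⁻]/Ksp = (8.55×10^-3)(6.313×10^-5) / 6.026×10^-7 = 0.896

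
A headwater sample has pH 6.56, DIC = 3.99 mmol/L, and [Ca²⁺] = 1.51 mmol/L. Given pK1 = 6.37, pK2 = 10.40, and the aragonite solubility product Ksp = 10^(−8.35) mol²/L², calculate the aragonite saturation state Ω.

α₂ = 1 / (1 + [H⁺]/K2 + [H⁺]²/(K1K2)) = 1 / (1 + 10^+3.84 + 10^+3.65)
   = 1 / (1 + 6918.3 + 4466.8) = 1/1.1386×10^4 = 8.783×10^-5
[CO3²⁻] = α₂ × DIC = 8.783×10^-5 × 3.99 = 0.0003504 mmol/L = 0.3504 μmol/L
Ksp = 10^(−8.35) = 4.467×10^-9
Ω = [Ca²⁺][CO3²⁻]/Ksp = (1.51×10^-3)(3.504×10^-7) / 4.467×10^-9 = 0.118

Ω = 0.118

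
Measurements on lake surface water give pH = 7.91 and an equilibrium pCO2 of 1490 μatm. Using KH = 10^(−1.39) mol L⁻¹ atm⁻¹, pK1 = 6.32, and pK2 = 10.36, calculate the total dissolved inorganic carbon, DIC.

DIC = 2.43 mmol/L

[CO2*] = KH · pCO2 = 10^(−1.39) × 1490×10^-6 = 6.070×10^-5 mol/L
α₀ = 1/(1 + K1/[H⁺] + K1K2/[H⁺]²) = 1/(1 + 10^+1.59 + 10^-0.86) = 0.02497
DIC = [CO2*]/α₀ = 6.070×10^-5 / 0.02497 = 2.43 mmol/L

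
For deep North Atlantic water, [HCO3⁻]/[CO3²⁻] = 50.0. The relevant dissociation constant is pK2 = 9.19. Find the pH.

pH = 7.49

From K2 = [H⁺][CO3²⁻]/[HCO3⁻]:  pH = pK2 − log₁₀([HCO3⁻]/[CO3²⁻])
log₁₀(50.0) = +1.699
pH = 9.19 − (+1.699) = 7.49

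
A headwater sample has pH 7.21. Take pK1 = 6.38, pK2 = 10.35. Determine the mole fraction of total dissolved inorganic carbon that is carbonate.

α₂ = 1 / (1 + [H⁺]/K2 + [H⁺]²/(K1K2)) = 1 / (1 + 10^+3.14 + 10^+2.31)
   = 1 / (1 + 1380.4 + 204.17) = 1/1585.6 = 0.0006307

α₂ = 0.000631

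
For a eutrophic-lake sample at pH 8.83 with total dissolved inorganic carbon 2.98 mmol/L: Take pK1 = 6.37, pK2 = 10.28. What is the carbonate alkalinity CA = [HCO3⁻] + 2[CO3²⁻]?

CA = 3.07 mmol/L

CA = [HCO3⁻] + 2[CO3²⁻] = (α₁ + 2α₂)·DIC
At pH 8.83: [H⁺]/K1 = 10^-2.46 = 0.0034674, K2/[H⁺] = 10^-1.45 = 0.035481
α₁ = 1/(1 + 0.0034674 + 0.035481) = 1/1.0389 = 0.9625; α₂ = α₁·K2/[H⁺] = 0.03415
α₁ + 2α₂ = 1.0308
CA = 1.0308 × 2.98 = 3.07 mmol/L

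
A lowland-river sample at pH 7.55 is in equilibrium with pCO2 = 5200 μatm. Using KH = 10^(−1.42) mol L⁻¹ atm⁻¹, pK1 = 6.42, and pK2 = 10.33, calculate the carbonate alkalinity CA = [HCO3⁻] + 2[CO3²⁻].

[CO2*] = KH · pCO2 = 10^(−1.42) × 5200×10^-6 = 1.977×10^-4 mol/L
α₀ = 1/(1 + K1/[H⁺] + K1K2/[H⁺]²) = 1/(1 + 10^+1.13 + 10^-1.65) = 0.06891
DIC = [CO2*]/α₀ = 1.977×10^-4 / 0.06891 = 2.869 mmol/L
CA = (α₁ + 2α₂)·DIC = (0.9295 + 2×0.001543) × 2.869 = 2.68 mmol/L

CA = 2.68 mmol/L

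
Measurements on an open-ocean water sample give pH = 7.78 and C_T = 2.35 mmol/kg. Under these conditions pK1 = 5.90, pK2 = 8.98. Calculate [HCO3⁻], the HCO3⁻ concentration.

α₁ = 1 / (1 + [H⁺]/K1 + K2/[H⁺]) = 1 / (1 + 10^-1.88 + 10^-1.20)
   = 1 / (1 + 0.013183 + 0.063096) = 1/1.0763 = 0.9291
[HCO3⁻] = α₁ × DIC = 0.9291 × 2.35 = 2.18 mmol/kg

[HCO3⁻] = 2.18 mmol/kg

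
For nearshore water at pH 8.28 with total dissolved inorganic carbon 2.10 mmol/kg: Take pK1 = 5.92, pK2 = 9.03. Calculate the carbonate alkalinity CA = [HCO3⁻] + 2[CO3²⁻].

CA = 2.41 mmol/kg

CA = [HCO3⁻] + 2[CO3²⁻] = (α₁ + 2α₂)·DIC
At pH 8.28: [H⁺]/K1 = 10^-2.36 = 0.0043652, K2/[H⁺] = 10^-0.75 = 0.17783
α₁ = 1/(1 + 0.0043652 + 0.17783) = 1/1.1822 = 0.8459; α₂ = α₁·K2/[H⁺] = 0.1504
α₁ + 2α₂ = 1.1467
CA = 1.1467 × 2.10 = 2.41 mmol/kg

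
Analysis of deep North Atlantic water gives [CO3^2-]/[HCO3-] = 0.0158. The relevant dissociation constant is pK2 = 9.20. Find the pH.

From K2 = [H⁺][CO3^2-]/[HCO3-]:  pH = pK2 + log₁₀([CO3^2-]/[HCO3-])
log₁₀(0.0158) = -1.801
pH = 9.20 + (-1.801) = 7.40

pH = 7.40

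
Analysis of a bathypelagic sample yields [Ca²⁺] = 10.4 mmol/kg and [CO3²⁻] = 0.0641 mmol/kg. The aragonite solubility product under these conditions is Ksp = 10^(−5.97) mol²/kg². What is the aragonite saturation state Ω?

Ksp = 10^(−5.97) = 1.072×10^-6
Ω = [Ca²⁺][CO3²⁻]/Ksp = (10.4×10^-3)(0.0641×10^-3) / 1.072×10^-6 = 0.622

Ω = 0.622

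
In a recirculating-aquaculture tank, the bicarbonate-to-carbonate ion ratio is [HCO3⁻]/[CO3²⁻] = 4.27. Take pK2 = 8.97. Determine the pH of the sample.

pH = 8.34

From K2 = [H⁺][CO3²⁻]/[HCO3⁻]:  pH = pK2 − log₁₀([HCO3⁻]/[CO3²⁻])
log₁₀(4.27) = +0.630
pH = 8.97 − (+0.630) = 8.34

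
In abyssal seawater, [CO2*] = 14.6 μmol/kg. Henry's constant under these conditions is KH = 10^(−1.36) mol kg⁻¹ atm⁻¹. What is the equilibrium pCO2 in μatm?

pCO2 = 334 μatm

KH = 10^(−1.36) = 4.365×10^-2 mol kg⁻¹ atm⁻¹
pCO2 = [CO2*]/KH = 14.6×10^-6 / 4.365×10^-2 = 3.34×10^-4 atm = 334 μatm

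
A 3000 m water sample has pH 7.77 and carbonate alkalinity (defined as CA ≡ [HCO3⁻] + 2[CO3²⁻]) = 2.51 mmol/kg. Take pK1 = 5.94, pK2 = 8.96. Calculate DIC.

CA = [HCO3⁻] + 2[CO3²⁻] = (α₁ + 2α₂)·DIC
At pH 7.77: [H⁺]/K1 = 10^-1.83 = 0.014791, K2/[H⁺] = 10^-1.19 = 0.064565
α₁ = 1/(1 + 0.014791 + 0.064565) = 1/1.0794 = 0.9265; α₂ = α₁·K2/[H⁺] = 0.05982
α₁ + 2α₂ = 1.0461
DIC = CA / (α₁ + 2α₂) = 2.51 / 1.0461 = 2.40 mmol/kg

DIC = 2.40 mmol/kg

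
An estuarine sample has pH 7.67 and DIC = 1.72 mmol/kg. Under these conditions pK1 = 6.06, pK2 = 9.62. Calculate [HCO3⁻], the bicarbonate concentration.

[HCO3⁻] = 1.66 mmol/kg

α₁ = 1 / (1 + [H⁺]/K1 + K2/[H⁺]) = 1 / (1 + 10^-1.61 + 10^-1.95)
   = 1 / (1 + 0.024547 + 0.011220) = 1/1.0358 = 0.9655
[HCO3⁻] = α₁ × DIC = 0.9655 × 1.72 = 1.66 mmol/kg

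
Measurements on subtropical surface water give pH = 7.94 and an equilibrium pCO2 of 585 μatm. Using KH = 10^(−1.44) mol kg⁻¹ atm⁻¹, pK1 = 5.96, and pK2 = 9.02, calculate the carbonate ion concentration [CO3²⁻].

[CO3²⁻] = 0.169 mmol/kg

[CO2*] = KH · pCO2 = 10^(−1.44) × 585×10^-6 = 2.124×10^-5 mol/kg
α₀ = 1/(1 + K1/[H⁺] + K1K2/[H⁺]²) = 1/(1 + 10^+1.98 + 10^+0.90) = 0.009575
DIC = [CO2*]/α₀ = 2.124×10^-5 / 0.009575 = 2.218 mmol/kg
[CO3²⁻] = α₂·DIC; α₂ = 0.07605, so [CO3²⁻] = 0.07605 × 2.218 = 0.169 mmol/kg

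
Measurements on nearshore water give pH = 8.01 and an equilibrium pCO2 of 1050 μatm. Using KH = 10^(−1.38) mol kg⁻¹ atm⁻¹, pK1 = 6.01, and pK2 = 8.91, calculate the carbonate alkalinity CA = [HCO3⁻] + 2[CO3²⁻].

CA = 5.48 mmol/kg

[CO2*] = KH · pCO2 = 10^(−1.38) × 1050×10^-6 = 4.377×10^-5 mol/kg
α₀ = 1/(1 + K1/[H⁺] + K1K2/[H⁺]²) = 1/(1 + 10^+2.00 + 10^+1.10) = 0.008804
DIC = [CO2*]/α₀ = 4.377×10^-5 / 0.008804 = 4.972 mmol/kg
CA = (α₁ + 2α₂)·DIC = (0.8804 + 2×0.1108) × 4.972 = 5.48 mmol/kg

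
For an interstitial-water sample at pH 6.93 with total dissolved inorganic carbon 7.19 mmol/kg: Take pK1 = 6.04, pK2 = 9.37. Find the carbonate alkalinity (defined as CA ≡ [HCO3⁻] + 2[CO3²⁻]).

CA = 6.40 mmol/kg

CA = [HCO3⁻] + 2[CO3²⁻] = (α₁ + 2α₂)·DIC
At pH 6.93: [H⁺]/K1 = 10^-0.89 = 0.12882, K2/[H⁺] = 10^-2.44 = 0.0036308
α₁ = 1/(1 + 0.12882 + 0.0036308) = 1/1.1325 = 0.8830; α₂ = α₁·K2/[H⁺] = 0.003206
α₁ + 2α₂ = 0.8894
CA = 0.8894 × 7.19 = 6.40 mmol/kg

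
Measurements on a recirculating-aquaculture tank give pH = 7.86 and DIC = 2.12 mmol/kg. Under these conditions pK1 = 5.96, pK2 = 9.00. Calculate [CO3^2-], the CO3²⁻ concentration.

α₂ = 1 / (1 + [H⁺]/K2 + [H⁺]²/(K1K2)) = 1 / (1 + 10^+1.14 + 10^-0.76)
   = 1 / (1 + 13.804 + 0.17378) = 1/14.978 = 0.06677
[CO3²⁻] = α₂ × DIC = 0.06677 × 2.12 = 0.142 mmol/kg

[CO3²⁻] = 0.142 mmol/kg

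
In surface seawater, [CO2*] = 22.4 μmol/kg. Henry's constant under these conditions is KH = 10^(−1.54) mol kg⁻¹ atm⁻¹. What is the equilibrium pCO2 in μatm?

pCO2 = 777 μatm

KH = 10^(−1.54) = 2.884×10^-2 mol kg⁻¹ atm⁻¹
pCO2 = [CO2*]/KH = 22.4×10^-6 / 2.884×10^-2 = 7.77×10^-4 atm = 777 μatm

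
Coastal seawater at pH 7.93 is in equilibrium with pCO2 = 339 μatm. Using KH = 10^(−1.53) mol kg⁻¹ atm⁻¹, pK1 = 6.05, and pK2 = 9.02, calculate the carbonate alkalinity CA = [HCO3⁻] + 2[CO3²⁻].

[CO2*] = KH · pCO2 = 10^(−1.53) × 339×10^-6 = 1.000×10^-5 mol/kg
α₀ = 1/(1 + K1/[H⁺] + K1K2/[H⁺]²) = 1/(1 + 10^+1.88 + 10^+0.79) = 0.01204
DIC = [CO2*]/α₀ = 1.000×10^-5 / 0.01204 = 0.8306 mmol/kg
CA = (α₁ + 2α₂)·DIC = (0.9137 + 2×0.07427) × 0.8306 = 0.882 mmol/kg

CA = 0.882 mmol/kg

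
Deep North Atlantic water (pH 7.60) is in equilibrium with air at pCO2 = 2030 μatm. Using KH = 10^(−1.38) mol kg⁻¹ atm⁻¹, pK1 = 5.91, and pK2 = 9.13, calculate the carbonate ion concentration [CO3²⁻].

[CO3²⁻] = 0.122 mmol/kg

[CO2*] = KH · pCO2 = 10^(−1.38) × 2030×10^-6 = 8.462×10^-5 mol/kg
α₀ = 1/(1 + K1/[H⁺] + K1K2/[H⁺]²) = 1/(1 + 10^+1.69 + 10^+0.16) = 0.01945
DIC = [CO2*]/α₀ = 8.462×10^-5 / 0.01945 = 4.352 mmol/kg
[CO3²⁻] = α₂·DIC; α₂ = 0.02811, so [CO3²⁻] = 0.02811 × 4.352 = 0.122 mmol/kg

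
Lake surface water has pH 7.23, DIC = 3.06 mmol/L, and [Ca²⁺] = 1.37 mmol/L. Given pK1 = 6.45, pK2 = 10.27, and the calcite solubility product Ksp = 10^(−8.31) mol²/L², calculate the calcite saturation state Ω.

α₂ = 1 / (1 + [H⁺]/K2 + [H⁺]²/(K1K2)) = 1 / (1 + 10^+3.04 + 10^+2.26)
   = 1 / (1 + 1096.5 + 181.97) = 1/1279.4 = 0.0007816
[CO3²⁻] = α₂ × DIC = 0.0007816 × 3.06 = 0.002392 mmol/L = 2.392 μmol/L
Ksp = 10^(−8.31) = 4.898×10^-9
Ω = [Ca²⁺][CO3²⁻]/Ksp = (1.37×10^-3)(2.392×10^-6) / 4.898×10^-9 = 0.669

Ω = 0.669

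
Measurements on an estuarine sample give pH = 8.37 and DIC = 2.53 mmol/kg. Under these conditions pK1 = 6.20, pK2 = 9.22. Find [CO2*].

α₀ = 1 / (1 + K1/[H⁺] + K1K2/[H⁺]²) = 1 / (1 + 10^+2.17 + 10^+1.32)
   = 1 / (1 + 147.91 + 20.893) = 1/169.80 = 0.005889
[CO2*] = α₀ × DIC = 0.005889 × 2.53 = 0.0149 mmol/kg = 14.9 μmol/kg

[CO2*] = 14.9 μmol/kg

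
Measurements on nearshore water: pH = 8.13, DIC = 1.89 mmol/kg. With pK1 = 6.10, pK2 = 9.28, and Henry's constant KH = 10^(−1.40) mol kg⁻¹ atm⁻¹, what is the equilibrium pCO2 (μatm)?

pCO2 = 410 μatm

α₀ = 1 / (1 + K1/[H⁺] + K1K2/[H⁺]²) = 1 / (1 + 10^+2.03 + 10^+0.88)
   = 1 / (1 + 107.15 + 7.5858) = 1/115.74 = 0.008640
[CO2*] = α₀ × DIC = 0.008640 × 1.89 = 0.01633 mmol/kg = 16.33 μmol/kg
pCO2 = [CO2*]/KH = 1.633×10^-5 / 3.981×10^-2 = 410 μatm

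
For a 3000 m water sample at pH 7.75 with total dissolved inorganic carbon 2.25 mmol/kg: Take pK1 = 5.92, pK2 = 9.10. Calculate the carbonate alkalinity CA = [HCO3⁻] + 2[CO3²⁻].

CA = [HCO3⁻] + 2[CO3²⁻] = (α₁ + 2α₂)·DIC
At pH 7.75: [H⁺]/K1 = 10^-1.83 = 0.014791, K2/[H⁺] = 10^-1.35 = 0.044668
α₁ = 1/(1 + 0.014791 + 0.044668) = 1/1.0595 = 0.9439; α₂ = α₁·K2/[H⁺] = 0.04216
α₁ + 2α₂ = 1.0282
CA = 1.0282 × 2.25 = 2.31 mmol/kg

CA = 2.31 mmol/kg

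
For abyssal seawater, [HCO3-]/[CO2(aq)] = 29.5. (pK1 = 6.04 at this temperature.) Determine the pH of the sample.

pH = 7.51

From K1 = [H⁺][HCO3-]/[CO2(aq)]:  pH = pK1 + log₁₀([HCO3-]/[CO2(aq)])
log₁₀(29.5) = +1.470
pH = 6.04 + (+1.470) = 7.51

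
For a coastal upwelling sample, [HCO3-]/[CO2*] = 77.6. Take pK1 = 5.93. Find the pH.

pH = 7.82

From K1 = [H⁺][HCO3-]/[CO2*]:  pH = pK1 + log₁₀([HCO3-]/[CO2*])
log₁₀(77.6) = +1.890
pH = 5.93 + (+1.890) = 7.82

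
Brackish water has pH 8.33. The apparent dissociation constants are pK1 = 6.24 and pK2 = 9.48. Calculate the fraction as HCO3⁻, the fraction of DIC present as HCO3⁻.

α₁ = 1 / (1 + [H⁺]/K1 + K2/[H⁺]) = 1 / (1 + 10^-2.09 + 10^-1.15)
   = 1 / (1 + 0.0081283 + 0.070795) = 1/1.0789 = 0.9269

α₁ = 0.927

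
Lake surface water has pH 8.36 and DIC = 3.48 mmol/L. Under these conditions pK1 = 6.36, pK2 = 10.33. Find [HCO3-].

[HCO3⁻] = 3.41 mmol/L

α₁ = 1 / (1 + [H⁺]/K1 + K2/[H⁺]) = 1 / (1 + 10^-2.00 + 10^-1.97)
   = 1 / (1 + 0.010000 + 0.010715) = 1/1.0207 = 0.9797
[HCO3⁻] = α₁ × DIC = 0.9797 × 3.48 = 3.41 mmol/L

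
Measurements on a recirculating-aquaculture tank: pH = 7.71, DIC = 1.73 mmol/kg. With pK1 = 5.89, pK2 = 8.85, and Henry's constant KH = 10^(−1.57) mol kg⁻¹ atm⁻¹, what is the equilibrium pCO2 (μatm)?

pCO2 = 895 μatm

α₀ = 1 / (1 + K1/[H⁺] + K1K2/[H⁺]²) = 1 / (1 + 10^+1.82 + 10^+0.68)
   = 1 / (1 + 66.069 + 4.7863) = 1/71.856 = 0.01392
[CO2*] = α₀ × DIC = 0.01392 × 1.73 = 0.02408 mmol/kg
pCO2 = [CO2*]/KH = 2.408×10^-5 / 2.692×10^-2 = 895 μatm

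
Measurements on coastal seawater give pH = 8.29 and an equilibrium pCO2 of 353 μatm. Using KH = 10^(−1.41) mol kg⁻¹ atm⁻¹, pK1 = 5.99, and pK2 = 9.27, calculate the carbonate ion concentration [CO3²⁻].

[CO3²⁻] = 0.287 mmol/kg

[CO2*] = KH · pCO2 = 10^(−1.41) × 353×10^-6 = 1.373×10^-5 mol/kg
α₀ = 1/(1 + K1/[H⁺] + K1K2/[H⁺]²) = 1/(1 + 10^+2.30 + 10^+1.32) = 0.004516
DIC = [CO2*]/α₀ = 1.373×10^-5 / 0.004516 = 3.041 mmol/kg
[CO3²⁻] = α₂·DIC; α₂ = 0.09436, so [CO3²⁻] = 0.09436 × 3.041 = 0.287 mmol/kg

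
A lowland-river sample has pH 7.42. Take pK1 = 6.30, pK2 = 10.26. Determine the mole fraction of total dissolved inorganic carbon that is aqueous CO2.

α₀ = 0.0704

α₀ = 1 / (1 + K1/[H⁺] + K1K2/[H⁺]²) = 1 / (1 + 10^+1.12 + 10^-1.72)
   = 1 / (1 + 13.183 + 0.019055) = 1/14.202 = 0.07041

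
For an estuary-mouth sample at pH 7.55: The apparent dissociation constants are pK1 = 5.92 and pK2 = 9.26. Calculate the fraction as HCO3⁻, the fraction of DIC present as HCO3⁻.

α₁ = 1 / (1 + [H⁺]/K1 + K2/[H⁺]) = 1 / (1 + 10^-1.63 + 10^-1.71)
   = 1 / (1 + 0.023442 + 0.019498) = 1/1.0429 = 0.9588

α₁ = 0.959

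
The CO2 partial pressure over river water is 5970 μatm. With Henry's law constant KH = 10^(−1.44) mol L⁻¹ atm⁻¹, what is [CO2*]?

KH = 10^(−1.44) = 3.631×10^-2 mol L⁻¹ atm⁻¹
[CO2*] = KH · pCO2 = 3.631×10^-2 × 5970×10^-6 atm = 2.17×10^-4 mol/L

[CO2*] = 217 μmol/L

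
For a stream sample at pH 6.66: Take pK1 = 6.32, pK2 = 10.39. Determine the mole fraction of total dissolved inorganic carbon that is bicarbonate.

α₁ = 1 / (1 + [H⁺]/K1 + K2/[H⁺]) = 1 / (1 + 10^-0.34 + 10^-3.73)
   = 1 / (1 + 0.45709 + 0.00018621) = 1/1.4573 = 0.6862

α₁ = 0.686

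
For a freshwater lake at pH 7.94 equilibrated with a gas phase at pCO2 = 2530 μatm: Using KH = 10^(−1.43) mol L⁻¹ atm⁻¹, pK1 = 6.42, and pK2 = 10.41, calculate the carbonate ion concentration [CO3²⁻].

[CO3²⁻] = 10.5 μmol/L

[CO2*] = KH · pCO2 = 10^(−1.43) × 2530×10^-6 = 9.400×10^-5 mol/L
α₀ = 1/(1 + K1/[H⁺] + K1K2/[H⁺]²) = 1/(1 + 10^+1.52 + 10^-0.95) = 0.02922
DIC = [CO2*]/α₀ = 9.400×10^-5 / 0.02922 = 3.217 mmol/L
[CO3²⁻] = α₂·DIC; α₂ = 0.003278, so [CO3²⁻] = 0.003278 × 3.217 = 0.0105 mmol/L = 10.5 μmol/L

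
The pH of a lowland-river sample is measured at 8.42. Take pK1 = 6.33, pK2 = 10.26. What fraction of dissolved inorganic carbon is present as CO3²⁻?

α₂ = 1 / (1 + [H⁺]/K2 + [H⁺]²/(K1K2)) = 1 / (1 + 10^+1.84 + 10^-0.25)
   = 1 / (1 + 69.183 + 0.56234) = 1/70.745 = 0.01414

α₂ = 0.0141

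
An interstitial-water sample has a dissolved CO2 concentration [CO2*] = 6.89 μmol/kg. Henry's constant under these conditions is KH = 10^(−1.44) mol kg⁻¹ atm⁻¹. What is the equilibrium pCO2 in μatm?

pCO2 = 190 μatm

KH = 10^(−1.44) = 3.631×10^-2 mol kg⁻¹ atm⁻¹
pCO2 = [CO2*]/KH = 6.89×10^-6 / 3.631×10^-2 = 1.90×10^-4 atm = 190 μatm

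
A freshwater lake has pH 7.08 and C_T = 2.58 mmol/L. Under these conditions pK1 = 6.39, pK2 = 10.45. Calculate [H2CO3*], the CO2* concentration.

α₀ = 1 / (1 + K1/[H⁺] + K1K2/[H⁺]²) = 1 / (1 + 10^+0.69 + 10^-2.68)
   = 1 / (1 + 4.8978 + 0.0020893) = 1/5.8999 = 0.1695
[CO2*] = α₀ × DIC = 0.1695 × 2.58 = 0.437 mmol/L

[CO2*] = 0.437 mmol/L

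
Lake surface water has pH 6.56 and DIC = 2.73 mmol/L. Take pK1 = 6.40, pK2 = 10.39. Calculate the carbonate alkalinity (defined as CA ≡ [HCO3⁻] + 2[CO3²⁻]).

CA = 1.61 mmol/L

CA = [HCO3⁻] + 2[CO3²⁻] = (α₁ + 2α₂)·DIC
At pH 6.56: [H⁺]/K1 = 10^-0.16 = 0.69183, K2/[H⁺] = 10^-3.83 = 0.00014791
α₁ = 1/(1 + 0.69183 + 0.00014791) = 1/1.6920 = 0.5910; α₂ = α₁·K2/[H⁺] = 8.742×10^-5
α₁ + 2α₂ = 0.5912
CA = 0.5912 × 2.73 = 1.61 mmol/L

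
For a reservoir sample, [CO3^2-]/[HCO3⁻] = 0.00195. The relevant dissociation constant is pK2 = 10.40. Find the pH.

pH = 7.69

From K2 = [H⁺][CO3^2-]/[HCO3⁻]:  pH = pK2 + log₁₀([CO3^2-]/[HCO3⁻])
log₁₀(0.00195) = -2.710
pH = 10.40 + (-2.710) = 7.69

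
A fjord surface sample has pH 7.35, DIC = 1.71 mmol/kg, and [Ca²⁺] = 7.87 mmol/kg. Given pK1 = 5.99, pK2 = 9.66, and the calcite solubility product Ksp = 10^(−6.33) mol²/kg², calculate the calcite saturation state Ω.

Ω = 0.134

α₂ = 1 / (1 + [H⁺]/K2 + [H⁺]²/(K1K2)) = 1 / (1 + 10^+2.31 + 10^+0.95)
   = 1 / (1 + 204.17 + 8.9125) = 1/214.09 = 0.004671
[CO3²⁻] = α₂ × DIC = 0.004671 × 1.71 = 0.007987 mmol/kg = 7.987 μmol/kg
Ksp = 10^(−6.33) = 4.677×10^-7
Ω = [Ca²⁺][CO3²⁻]/Ksp = (7.87×10^-3)(7.987×10^-6) / 4.677×10^-7 = 0.134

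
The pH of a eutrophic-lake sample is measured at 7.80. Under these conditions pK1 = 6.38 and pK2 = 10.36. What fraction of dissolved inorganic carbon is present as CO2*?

α₀ = 0.0365

α₀ = 1 / (1 + K1/[H⁺] + K1K2/[H⁺]²) = 1 / (1 + 10^+1.42 + 10^-1.14)
   = 1 / (1 + 26.303 + 0.072444) = 1/27.375 = 0.03653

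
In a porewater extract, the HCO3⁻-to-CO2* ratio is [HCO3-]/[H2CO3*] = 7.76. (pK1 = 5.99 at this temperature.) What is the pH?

pH = 6.88

From K1 = [H⁺][HCO3-]/[H2CO3*]:  pH = pK1 + log₁₀([HCO3-]/[H2CO3*])
log₁₀(7.76) = +0.890
pH = 5.99 + (+0.890) = 6.88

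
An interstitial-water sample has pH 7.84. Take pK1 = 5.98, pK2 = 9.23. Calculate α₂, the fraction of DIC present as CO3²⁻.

α₂ = 0.0386

α₂ = 1 / (1 + [H⁺]/K2 + [H⁺]²/(K1K2)) = 1 / (1 + 10^+1.39 + 10^-0.47)
   = 1 / (1 + 24.547 + 0.33884) = 1/25.886 = 0.03863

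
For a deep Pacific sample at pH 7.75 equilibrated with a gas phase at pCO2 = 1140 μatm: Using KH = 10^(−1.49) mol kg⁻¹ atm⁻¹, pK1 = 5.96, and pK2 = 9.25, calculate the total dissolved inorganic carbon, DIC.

DIC = 2.38 mmol/kg

[CO2*] = KH · pCO2 = 10^(−1.49) × 1140×10^-6 = 3.689×10^-5 mol/kg
α₀ = 1/(1 + K1/[H⁺] + K1K2/[H⁺]²) = 1/(1 + 10^+1.79 + 10^+0.29) = 0.01548
DIC = [CO2*]/α₀ = 3.689×10^-5 / 0.01548 = 2.38 mmol/kg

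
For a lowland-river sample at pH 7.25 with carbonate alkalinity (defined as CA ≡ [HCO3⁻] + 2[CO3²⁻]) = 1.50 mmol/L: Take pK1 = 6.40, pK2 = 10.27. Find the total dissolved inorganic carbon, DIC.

CA = [HCO3⁻] + 2[CO3²⁻] = (α₁ + 2α₂)·DIC
At pH 7.25: [H⁺]/K1 = 10^-0.85 = 0.14125, K2/[H⁺] = 10^-3.02 = 0.00095499
α₁ = 1/(1 + 0.14125 + 0.00095499) = 1/1.1422 = 0.8755; α₂ = α₁·K2/[H⁺] = 0.0008361
α₁ + 2α₂ = 0.8772
DIC = CA / (α₁ + 2α₂) = 1.50 / 0.8772 = 1.71 mmol/L

DIC = 1.71 mmol/L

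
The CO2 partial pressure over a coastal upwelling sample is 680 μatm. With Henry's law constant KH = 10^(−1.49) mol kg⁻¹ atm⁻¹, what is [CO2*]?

KH = 10^(−1.49) = 3.236×10^-2 mol kg⁻¹ atm⁻¹
[CO2*] = KH · pCO2 = 3.236×10^-2 × 680×10^-6 atm = 2.20×10^-5 mol/kg

[CO2*] = 22.0 μmol/kg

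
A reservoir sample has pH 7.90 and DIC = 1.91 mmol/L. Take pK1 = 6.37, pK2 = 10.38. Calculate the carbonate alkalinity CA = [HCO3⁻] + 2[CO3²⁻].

CA = 1.86 mmol/L

CA = [HCO3⁻] + 2[CO3²⁻] = (α₁ + 2α₂)·DIC
At pH 7.90: [H⁺]/K1 = 10^-1.53 = 0.029512, K2/[H⁺] = 10^-2.48 = 0.0033113
α₁ = 1/(1 + 0.029512 + 0.0033113) = 1/1.0328 = 0.9682; α₂ = α₁·K2/[H⁺] = 0.003206
α₁ + 2α₂ = 0.9746
CA = 0.9746 × 1.91 = 1.86 mmol/L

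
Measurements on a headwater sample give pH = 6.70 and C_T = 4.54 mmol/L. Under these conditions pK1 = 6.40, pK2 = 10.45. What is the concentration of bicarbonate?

[HCO3⁻] = 3.02 mmol/L

α₁ = 1 / (1 + [H⁺]/K1 + K2/[H⁺]) = 1 / (1 + 10^-0.30 + 10^-3.75)
   = 1 / (1 + 0.50119 + 0.00017783) = 1/1.5014 = 0.6661
[HCO3⁻] = α₁ × DIC = 0.6661 × 4.54 = 3.02 mmol/L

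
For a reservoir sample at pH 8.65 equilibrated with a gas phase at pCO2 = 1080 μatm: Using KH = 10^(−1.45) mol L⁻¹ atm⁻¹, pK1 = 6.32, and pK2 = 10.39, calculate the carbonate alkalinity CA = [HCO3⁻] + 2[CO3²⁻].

CA = 8.49 mmol/L

[CO2*] = KH · pCO2 = 10^(−1.45) × 1080×10^-6 = 3.832×10^-5 mol/L
α₀ = 1/(1 + K1/[H⁺] + K1K2/[H⁺]²) = 1/(1 + 10^+2.33 + 10^+0.59) = 0.004573
DIC = [CO2*]/α₀ = 3.832×10^-5 / 0.004573 = 8.380 mmol/L
CA = (α₁ + 2α₂)·DIC = (0.9776 + 2×0.01779) × 8.380 = 8.49 mmol/L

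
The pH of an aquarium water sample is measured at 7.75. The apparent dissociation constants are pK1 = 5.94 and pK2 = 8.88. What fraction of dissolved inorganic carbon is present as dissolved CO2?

α₀ = 0.0142

α₀ = 1 / (1 + K1/[H⁺] + K1K2/[H⁺]²) = 1 / (1 + 10^+1.81 + 10^+0.68)
   = 1 / (1 + 64.565 + 4.7863) = 1/70.352 = 0.01421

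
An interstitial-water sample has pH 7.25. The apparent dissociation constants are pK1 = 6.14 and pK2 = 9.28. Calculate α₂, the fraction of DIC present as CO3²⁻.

α₂ = 1 / (1 + [H⁺]/K2 + [H⁺]²/(K1K2)) = 1 / (1 + 10^+2.03 + 10^+0.92)
   = 1 / (1 + 107.15 + 8.3176) = 1/116.47 = 0.008586

α₂ = 0.00859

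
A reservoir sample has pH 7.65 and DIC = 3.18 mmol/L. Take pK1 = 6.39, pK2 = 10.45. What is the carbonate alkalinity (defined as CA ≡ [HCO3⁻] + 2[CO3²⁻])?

CA = 3.02 mmol/L

CA = [HCO3⁻] + 2[CO3²⁻] = (α₁ + 2α₂)·DIC
At pH 7.65: [H⁺]/K1 = 10^-1.26 = 0.054954, K2/[H⁺] = 10^-2.80 = 0.0015849
α₁ = 1/(1 + 0.054954 + 0.0015849) = 1/1.0565 = 0.9465; α₂ = α₁·K2/[H⁺] = 0.001500
α₁ + 2α₂ = 0.9495
CA = 0.9495 × 3.18 = 3.02 mmol/L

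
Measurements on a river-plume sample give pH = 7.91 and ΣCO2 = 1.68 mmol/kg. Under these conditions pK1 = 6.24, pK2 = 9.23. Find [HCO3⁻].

[HCO3⁻] = 1.57 mmol/kg

α₁ = 1 / (1 + [H⁺]/K1 + K2/[H⁺]) = 1 / (1 + 10^-1.67 + 10^-1.32)
   = 1 / (1 + 0.021380 + 0.047863) = 1/1.0692 = 0.9352
[HCO3⁻] = α₁ × DIC = 0.9352 × 1.68 = 1.57 mmol/kg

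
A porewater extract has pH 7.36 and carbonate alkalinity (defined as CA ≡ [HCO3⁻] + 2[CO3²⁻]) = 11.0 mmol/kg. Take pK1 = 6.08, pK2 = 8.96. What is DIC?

DIC = 11.3 mmol/kg

CA = [HCO3⁻] + 2[CO3²⁻] = (α₁ + 2α₂)·DIC
At pH 7.36: [H⁺]/K1 = 10^-1.28 = 0.052481, K2/[H⁺] = 10^-1.60 = 0.025119
α₁ = 1/(1 + 0.052481 + 0.025119) = 1/1.0776 = 0.9280; α₂ = α₁·K2/[H⁺] = 0.02331
α₁ + 2α₂ = 0.9746
DIC = CA / (α₁ + 2α₂) = 11.0 / 0.9746 = 11.3 mmol/kg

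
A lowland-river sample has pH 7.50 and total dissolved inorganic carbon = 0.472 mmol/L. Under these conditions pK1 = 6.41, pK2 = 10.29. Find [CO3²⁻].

[CO3²⁻] = 0.707 μmol/L

α₂ = 1 / (1 + [H⁺]/K2 + [H⁺]²/(K1K2)) = 1 / (1 + 10^+2.79 + 10^+1.70)
   = 1 / (1 + 616.60 + 50.119) = 1/667.71 = 0.001498
[CO3²⁻] = α₂ × DIC = 0.001498 × 0.472 = 0.000707 mmol/L = 0.707 μmol/L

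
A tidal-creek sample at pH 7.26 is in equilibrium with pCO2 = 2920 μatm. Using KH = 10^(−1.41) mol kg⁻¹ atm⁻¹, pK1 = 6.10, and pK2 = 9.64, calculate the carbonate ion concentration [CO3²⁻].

[CO3²⁻] = 6.85 μmol/kg

[CO2*] = KH · pCO2 = 10^(−1.41) × 2920×10^-6 = 1.136×10^-4 mol/kg
α₀ = 1/(1 + K1/[H⁺] + K1K2/[H⁺]²) = 1/(1 + 10^+1.16 + 10^-1.22) = 0.06446
DIC = [CO2*]/α₀ = 1.136×10^-4 / 0.06446 = 1.762 mmol/kg
[CO3²⁻] = α₂·DIC; α₂ = 0.003884, so [CO3²⁻] = 0.003884 × 1.762 = 0.00685 mmol/kg = 6.85 μmol/kg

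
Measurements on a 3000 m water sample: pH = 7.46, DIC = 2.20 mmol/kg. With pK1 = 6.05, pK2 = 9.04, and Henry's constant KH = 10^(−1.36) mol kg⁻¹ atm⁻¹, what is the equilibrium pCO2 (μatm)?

α₀ = 1 / (1 + K1/[H⁺] + K1K2/[H⁺]²) = 1 / (1 + 10^+1.41 + 10^-0.17)
   = 1 / (1 + 25.704 + 0.67608) = 1/27.380 = 0.03652
[CO2*] = α₀ × DIC = 0.03652 × 2.20 = 0.08035 mmol/kg
pCO2 = [CO2*]/KH = 8.035×10^-5 / 4.365×10^-2 = 1840 μatm

pCO2 = 1840 μatm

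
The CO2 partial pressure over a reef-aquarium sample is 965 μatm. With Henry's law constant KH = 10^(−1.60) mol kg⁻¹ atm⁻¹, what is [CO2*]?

[CO2*] = 24.2 μmol/kg

KH = 10^(−1.60) = 2.512×10^-2 mol kg⁻¹ atm⁻¹
[CO2*] = KH · pCO2 = 2.512×10^-2 × 965×10^-6 atm = 2.42×10^-5 mol/kg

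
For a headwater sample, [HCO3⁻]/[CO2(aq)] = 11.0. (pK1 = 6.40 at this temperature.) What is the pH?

From K1 = [H⁺][HCO3⁻]/[CO2(aq)]:  pH = pK1 + log₁₀([HCO3⁻]/[CO2(aq)])
log₁₀(11.0) = +1.041
pH = 6.40 + (+1.041) = 7.44

pH = 7.44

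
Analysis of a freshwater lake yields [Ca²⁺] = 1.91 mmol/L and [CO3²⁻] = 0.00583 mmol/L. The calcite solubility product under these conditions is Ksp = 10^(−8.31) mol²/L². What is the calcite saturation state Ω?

Ω = 2.27

Ksp = 10^(−8.31) = 4.898×10^-9
Ω = [Ca²⁺][CO3²⁻]/Ksp = (1.91×10^-3)(0.00583×10^-3) / 4.898×10^-9 = 2.27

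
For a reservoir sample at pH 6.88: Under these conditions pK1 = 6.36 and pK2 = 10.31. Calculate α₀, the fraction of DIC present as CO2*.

α₀ = 0.232

α₀ = 1 / (1 + K1/[H⁺] + K1K2/[H⁺]²) = 1 / (1 + 10^+0.52 + 10^-2.91)
   = 1 / (1 + 3.3113 + 0.0012303) = 1/4.3125 = 0.2319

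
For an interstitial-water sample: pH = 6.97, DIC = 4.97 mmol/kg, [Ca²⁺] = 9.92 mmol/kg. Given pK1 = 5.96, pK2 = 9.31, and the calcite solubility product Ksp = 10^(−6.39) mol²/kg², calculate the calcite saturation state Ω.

α₂ = 1 / (1 + [H⁺]/K2 + [H⁺]²/(K1K2)) = 1 / (1 + 10^+2.34 + 10^+1.33)
   = 1 / (1 + 218.78 + 21.380) = 1/241.16 = 0.004147
[CO3²⁻] = α₂ × DIC = 0.004147 × 4.97 = 0.02061 mmol/kg
Ksp = 10^(−6.39) = 4.074×10^-7
Ω = [Ca²⁺][CO3²⁻]/Ksp = (9.92×10^-3)(2.061×10^-5) / 4.074×10^-7 = 0.502

Ω = 0.502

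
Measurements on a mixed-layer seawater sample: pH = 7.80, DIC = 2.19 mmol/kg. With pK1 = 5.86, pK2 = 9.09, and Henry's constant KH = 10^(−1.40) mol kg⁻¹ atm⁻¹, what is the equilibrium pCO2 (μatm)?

pCO2 = 594 μatm

α₀ = 1 / (1 + K1/[H⁺] + K1K2/[H⁺]²) = 1 / (1 + 10^+1.94 + 10^+0.65)
   = 1 / (1 + 87.096 + 4.4668) = 1/92.563 = 0.01080
[CO2*] = α₀ × DIC = 0.01080 × 2.19 = 0.02366 mmol/kg
pCO2 = [CO2*]/KH = 2.366×10^-5 / 3.981×10^-2 = 594 μatm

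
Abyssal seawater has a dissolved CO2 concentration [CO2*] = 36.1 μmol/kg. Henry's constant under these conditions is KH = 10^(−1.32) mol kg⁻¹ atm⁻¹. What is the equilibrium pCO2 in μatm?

pCO2 = 754 μatm

KH = 10^(−1.32) = 4.786×10^-2 mol kg⁻¹ atm⁻¹
pCO2 = [CO2*]/KH = 36.1×10^-6 / 4.786×10^-2 = 7.54×10^-4 atm = 754 μatm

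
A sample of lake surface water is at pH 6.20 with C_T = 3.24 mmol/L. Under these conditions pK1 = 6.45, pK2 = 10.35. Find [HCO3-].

[HCO3⁻] = 1.17 mmol/L

α₁ = 1 / (1 + [H⁺]/K1 + K2/[H⁺]) = 1 / (1 + 10^+0.25 + 10^-4.15)
   = 1 / (1 + 1.7783 + 7.0795×10^-5) = 1/2.7784 = 0.3599
[HCO3⁻] = α₁ × DIC = 0.3599 × 3.24 = 1.17 mmol/L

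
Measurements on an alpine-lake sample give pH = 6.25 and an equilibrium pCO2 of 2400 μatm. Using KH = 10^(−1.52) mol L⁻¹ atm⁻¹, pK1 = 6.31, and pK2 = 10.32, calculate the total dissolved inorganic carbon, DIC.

[CO2*] = KH · pCO2 = 10^(−1.52) × 2400×10^-6 = 7.248×10^-5 mol/L
α₀ = 1/(1 + K1/[H⁺] + K1K2/[H⁺]²) = 1/(1 + 10^-0.06 + 10^-4.13) = 0.5345
DIC = [CO2*]/α₀ = 7.248×10^-5 / 0.5345 = 0.136 mmol/L

DIC = 0.136 mmol/L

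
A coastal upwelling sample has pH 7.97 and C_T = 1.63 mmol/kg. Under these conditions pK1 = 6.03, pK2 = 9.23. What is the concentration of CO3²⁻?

[CO3²⁻] = 0.0840 mmol/kg

α₂ = 1 / (1 + [H⁺]/K2 + [H⁺]²/(K1K2)) = 1 / (1 + 10^+1.26 + 10^-0.68)
   = 1 / (1 + 18.197 + 0.20893) = 1/19.406 = 0.05153
[CO3²⁻] = α₂ × DIC = 0.05153 × 1.63 = 0.0840 mmol/kg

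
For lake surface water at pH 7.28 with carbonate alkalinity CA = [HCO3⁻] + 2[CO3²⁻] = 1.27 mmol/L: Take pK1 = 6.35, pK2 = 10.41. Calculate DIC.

DIC = 1.42 mmol/L

CA = [HCO3⁻] + 2[CO3²⁻] = (α₁ + 2α₂)·DIC
At pH 7.28: [H⁺]/K1 = 10^-0.93 = 0.11749, K2/[H⁺] = 10^-3.13 = 0.00074131
α₁ = 1/(1 + 0.11749 + 0.00074131) = 1/1.1182 = 0.8943; α₂ = α₁·K2/[H⁺] = 0.0006629
α₁ + 2α₂ = 0.8956
DIC = CA / (α₁ + 2α₂) = 1.27 / 0.8956 = 1.42 mmol/L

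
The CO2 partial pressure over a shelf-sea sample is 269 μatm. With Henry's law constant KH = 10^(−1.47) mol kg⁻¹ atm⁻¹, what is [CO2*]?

KH = 10^(−1.47) = 3.388×10^-2 mol kg⁻¹ atm⁻¹
[CO2*] = KH · pCO2 = 3.388×10^-2 × 269×10^-6 atm = 9.11×10^-6 mol/kg

[CO2*] = 9.11 μmol/kg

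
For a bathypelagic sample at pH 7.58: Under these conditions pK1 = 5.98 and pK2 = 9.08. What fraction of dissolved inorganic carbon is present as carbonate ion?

α₂ = 0.0299

α₂ = 1 / (1 + [H⁺]/K2 + [H⁺]²/(K1K2)) = 1 / (1 + 10^+1.50 + 10^-0.10)
   = 1 / (1 + 31.623 + 0.79433) = 1/33.417 = 0.02992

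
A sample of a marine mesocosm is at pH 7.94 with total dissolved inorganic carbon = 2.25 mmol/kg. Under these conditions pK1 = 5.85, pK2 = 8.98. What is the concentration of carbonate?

α₂ = 1 / (1 + [H⁺]/K2 + [H⁺]²/(K1K2)) = 1 / (1 + 10^+1.04 + 10^-1.05)
   = 1 / (1 + 10.965 + 0.089125) = 1/12.054 = 0.08296
[CO3²⁻] = α₂ × DIC = 0.08296 × 2.25 = 0.187 mmol/kg

[CO3²⁻] = 0.187 mmol/kg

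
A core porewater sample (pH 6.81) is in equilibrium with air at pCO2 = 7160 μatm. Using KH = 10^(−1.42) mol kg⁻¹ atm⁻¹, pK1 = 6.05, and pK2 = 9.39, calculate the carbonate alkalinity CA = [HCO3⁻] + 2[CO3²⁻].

[CO2*] = KH · pCO2 = 10^(−1.42) × 7160×10^-6 = 2.722×10^-4 mol/kg
α₀ = 1/(1 + K1/[H⁺] + K1K2/[H⁺]²) = 1/(1 + 10^+0.76 + 10^-1.82) = 0.1477
DIC = [CO2*]/α₀ = 2.722×10^-4 / 0.1477 = 1.843 mmol/kg
CA = (α₁ + 2α₂)·DIC = (0.8500 + 2×0.002236) × 1.843 = 1.57 mmol/kg

CA = 1.57 mmol/kg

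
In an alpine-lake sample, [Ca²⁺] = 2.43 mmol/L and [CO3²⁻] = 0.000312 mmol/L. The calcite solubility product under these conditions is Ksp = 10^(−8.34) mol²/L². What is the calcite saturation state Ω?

Ksp = 10^(−8.34) = 4.571×10^-9
Ω = [Ca²⁺][CO3²⁻]/Ksp = (2.43×10^-3)(0.000312×10^-3) / 4.571×10^-9 = 0.166

Ω = 0.166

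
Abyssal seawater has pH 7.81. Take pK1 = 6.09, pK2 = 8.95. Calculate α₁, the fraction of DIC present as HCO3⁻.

α₁ = 1 / (1 + [H⁺]/K1 + K2/[H⁺]) = 1 / (1 + 10^-1.72 + 10^-1.14)
   = 1 / (1 + 0.019055 + 0.072444) = 1/1.0915 = 0.9162

α₁ = 0.916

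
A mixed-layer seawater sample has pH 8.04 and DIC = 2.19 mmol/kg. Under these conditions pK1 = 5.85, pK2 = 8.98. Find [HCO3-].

[HCO3⁻] = 1.95 mmol/kg

α₁ = 1 / (1 + [H⁺]/K1 + K2/[H⁺]) = 1 / (1 + 10^-2.19 + 10^-0.94)
   = 1 / (1 + 0.0064565 + 0.11482) = 1/1.1213 = 0.8918
[HCO3⁻] = α₁ × DIC = 0.8918 × 2.19 = 1.95 mmol/kg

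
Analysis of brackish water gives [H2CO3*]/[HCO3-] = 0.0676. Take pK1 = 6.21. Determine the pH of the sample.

From K1 = [H⁺][HCO3-]/[H2CO3*]:  pH = pK1 − log₁₀([H2CO3*]/[HCO3-])
log₁₀(0.0676) = -1.170
pH = 6.21 − (-1.170) = 7.38

pH = 7.38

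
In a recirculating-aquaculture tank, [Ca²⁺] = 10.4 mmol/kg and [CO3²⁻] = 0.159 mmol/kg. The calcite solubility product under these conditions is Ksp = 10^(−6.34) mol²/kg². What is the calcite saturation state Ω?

Ω = 3.62

Ksp = 10^(−6.34) = 4.571×10^-7
Ω = [Ca²⁺][CO3²⁻]/Ksp = (10.4×10^-3)(0.159×10^-3) / 4.571×10^-7 = 3.62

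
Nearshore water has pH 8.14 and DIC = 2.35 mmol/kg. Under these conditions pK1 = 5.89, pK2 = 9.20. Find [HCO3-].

[HCO3⁻] = 2.15 mmol/kg

α₁ = 1 / (1 + [H⁺]/K1 + K2/[H⁺]) = 1 / (1 + 10^-2.25 + 10^-1.06)
   = 1 / (1 + 0.0056234 + 0.087096) = 1/1.0927 = 0.9151
[HCO3⁻] = α₁ × DIC = 0.9151 × 2.35 = 2.15 mmol/kg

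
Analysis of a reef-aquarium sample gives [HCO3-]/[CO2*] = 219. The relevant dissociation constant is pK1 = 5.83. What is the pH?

pH = 8.17

From K1 = [H⁺][HCO3-]/[CO2*]:  pH = pK1 + log₁₀([HCO3-]/[CO2*])
log₁₀(219) = +2.340
pH = 5.83 + (+2.340) = 8.17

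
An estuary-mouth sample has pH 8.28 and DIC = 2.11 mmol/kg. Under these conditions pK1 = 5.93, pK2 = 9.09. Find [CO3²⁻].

[CO3²⁻] = 0.282 mmol/kg

α₂ = 1 / (1 + [H⁺]/K2 + [H⁺]²/(K1K2)) = 1 / (1 + 10^+0.81 + 10^-1.54)
   = 1 / (1 + 6.4565 + 0.028840) = 1/7.4854 = 0.1336
[CO3²⁻] = α₂ × DIC = 0.1336 × 2.11 = 0.282 mmol/kg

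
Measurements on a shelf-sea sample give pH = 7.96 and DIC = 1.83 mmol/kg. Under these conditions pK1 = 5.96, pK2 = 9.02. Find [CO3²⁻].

[CO3²⁻] = 0.145 mmol/kg

α₂ = 1 / (1 + [H⁺]/K2 + [H⁺]²/(K1K2)) = 1 / (1 + 10^+1.06 + 10^-0.94)
   = 1 / (1 + 11.482 + 0.11482) = 1/12.596 = 0.07939
[CO3²⁻] = α₂ × DIC = 0.07939 × 1.83 = 0.145 mmol/kg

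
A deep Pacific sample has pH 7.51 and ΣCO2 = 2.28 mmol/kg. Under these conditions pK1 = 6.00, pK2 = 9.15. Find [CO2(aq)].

[CO2*] = 0.0669 mmol/kg

α₀ = 1 / (1 + K1/[H⁺] + K1K2/[H⁺]²) = 1 / (1 + 10^+1.51 + 10^-0.13)
   = 1 / (1 + 32.359 + 0.74131) = 1/34.101 = 0.02932
[CO2*] = α₀ × DIC = 0.02932 × 2.28 = 0.0669 mmol/kg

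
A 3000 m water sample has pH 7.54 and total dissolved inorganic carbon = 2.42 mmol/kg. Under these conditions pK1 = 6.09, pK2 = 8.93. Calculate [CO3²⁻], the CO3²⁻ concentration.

α₂ = 1 / (1 + [H⁺]/K2 + [H⁺]²/(K1K2)) = 1 / (1 + 10^+1.39 + 10^-0.06)
   = 1 / (1 + 24.547 + 0.87096) = 1/26.418 = 0.03785
[CO3²⁻] = α₂ × DIC = 0.03785 × 2.42 = 0.0916 mmol/kg

[CO3²⁻] = 0.0916 mmol/kg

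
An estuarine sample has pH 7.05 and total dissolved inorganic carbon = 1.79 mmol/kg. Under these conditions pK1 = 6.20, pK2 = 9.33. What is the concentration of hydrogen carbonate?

[HCO3⁻] = 1.56 mmol/kg

α₁ = 1 / (1 + [H⁺]/K1 + K2/[H⁺]) = 1 / (1 + 10^-0.85 + 10^-2.28)
   = 1 / (1 + 0.14125 + 0.0052481) = 1/1.1465 = 0.8722
[HCO3⁻] = α₁ × DIC = 0.8722 × 1.79 = 1.56 mmol/kg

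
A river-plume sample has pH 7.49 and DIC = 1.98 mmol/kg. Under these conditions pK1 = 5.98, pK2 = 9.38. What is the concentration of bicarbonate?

α₁ = 1 / (1 + [H⁺]/K1 + K2/[H⁺]) = 1 / (1 + 10^-1.51 + 10^-1.89)
   = 1 / (1 + 0.030903 + 0.012882) = 1/1.0438 = 0.9581
[HCO3⁻] = α₁ × DIC = 0.9581 × 1.98 = 1.90 mmol/kg

[HCO3⁻] = 1.90 mmol/kg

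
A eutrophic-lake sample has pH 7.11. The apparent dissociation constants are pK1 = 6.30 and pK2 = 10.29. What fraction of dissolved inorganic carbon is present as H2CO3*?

α₀ = 0.134

α₀ = 1 / (1 + K1/[H⁺] + K1K2/[H⁺]²) = 1 / (1 + 10^+0.81 + 10^-2.37)
   = 1 / (1 + 6.4565 + 0.0042658) = 1/7.4608 = 0.1340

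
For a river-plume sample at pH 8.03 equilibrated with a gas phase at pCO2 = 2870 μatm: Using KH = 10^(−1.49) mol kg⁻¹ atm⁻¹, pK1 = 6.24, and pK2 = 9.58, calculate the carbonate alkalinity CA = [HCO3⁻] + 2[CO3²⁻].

[CO2*] = KH · pCO2 = 10^(−1.49) × 2870×10^-6 = 9.287×10^-5 mol/kg
α₀ = 1/(1 + K1/[H⁺] + K1K2/[H⁺]²) = 1/(1 + 10^+1.79 + 10^+0.24) = 0.01553
DIC = [CO2*]/α₀ = 9.287×10^-5 / 0.01553 = 5.981 mmol/kg
CA = (α₁ + 2α₂)·DIC = (0.9575 + 2×0.02699) × 5.981 = 6.05 mmol/kg

CA = 6.05 mmol/kg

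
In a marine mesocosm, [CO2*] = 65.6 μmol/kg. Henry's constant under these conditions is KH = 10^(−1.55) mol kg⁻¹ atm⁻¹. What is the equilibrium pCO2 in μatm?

pCO2 = 2330 μatm

KH = 10^(−1.55) = 2.818×10^-2 mol kg⁻¹ atm⁻¹
pCO2 = [CO2*]/KH = 65.6×10^-6 / 2.818×10^-2 = 2.33×10^-3 atm = 2330 μatm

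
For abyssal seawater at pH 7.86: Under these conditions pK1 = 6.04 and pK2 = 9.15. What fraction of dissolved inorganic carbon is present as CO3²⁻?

α₂ = 0.0481

α₂ = 1 / (1 + [H⁺]/K2 + [H⁺]²/(K1K2)) = 1 / (1 + 10^+1.29 + 10^-0.53)
   = 1 / (1 + 19.498 + 0.29512) = 1/20.794 = 0.04809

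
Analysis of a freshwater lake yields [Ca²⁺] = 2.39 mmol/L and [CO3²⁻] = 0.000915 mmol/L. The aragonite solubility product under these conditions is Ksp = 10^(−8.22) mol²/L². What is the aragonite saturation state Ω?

Ω = 0.363

Ksp = 10^(−8.22) = 6.026×10^-9
Ω = [Ca²⁺][CO3²⁻]/Ksp = (2.39×10^-3)(0.000915×10^-3) / 6.026×10^-9 = 0.363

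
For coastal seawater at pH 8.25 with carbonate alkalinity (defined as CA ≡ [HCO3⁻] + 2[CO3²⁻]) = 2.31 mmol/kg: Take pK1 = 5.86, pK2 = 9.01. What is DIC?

CA = [HCO3⁻] + 2[CO3²⁻] = (α₁ + 2α₂)·DIC
At pH 8.25: [H⁺]/K1 = 10^-2.39 = 0.0040738, K2/[H⁺] = 10^-0.76 = 0.17378
α₁ = 1/(1 + 0.0040738 + 0.17378) = 1/1.1779 = 0.8490; α₂ = α₁·K2/[H⁺] = 0.1475
α₁ + 2α₂ = 1.1441
DIC = CA / (α₁ + 2α₂) = 2.31 / 1.1441 = 2.02 mmol/kg

DIC = 2.02 mmol/kg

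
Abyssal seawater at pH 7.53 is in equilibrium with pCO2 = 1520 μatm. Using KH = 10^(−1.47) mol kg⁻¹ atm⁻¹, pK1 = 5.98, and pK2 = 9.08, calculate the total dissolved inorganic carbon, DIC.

[CO2*] = KH · pCO2 = 10^(−1.47) × 1520×10^-6 = 5.150×10^-5 mol/kg
α₀ = 1/(1 + K1/[H⁺] + K1K2/[H⁺]²) = 1/(1 + 10^+1.55 + 10^+0.00) = 0.02668
DIC = [CO2*]/α₀ = 5.150×10^-5 / 0.02668 = 1.93 mmol/kg

DIC = 1.93 mmol/kg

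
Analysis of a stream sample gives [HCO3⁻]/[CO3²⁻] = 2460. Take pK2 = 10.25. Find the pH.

From K2 = [H⁺][CO3²⁻]/[HCO3⁻]:  pH = pK2 − log₁₀([HCO3⁻]/[CO3²⁻])
log₁₀(2460) = +3.391
pH = 10.25 − (+3.391) = 6.86

pH = 6.86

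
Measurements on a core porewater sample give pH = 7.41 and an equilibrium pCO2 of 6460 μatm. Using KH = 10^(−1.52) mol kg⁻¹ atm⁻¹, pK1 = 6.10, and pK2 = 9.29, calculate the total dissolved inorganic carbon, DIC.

[CO2*] = KH · pCO2 = 10^(−1.52) × 6460×10^-6 = 1.951×10^-4 mol/kg
α₀ = 1/(1 + K1/[H⁺] + K1K2/[H⁺]²) = 1/(1 + 10^+1.31 + 10^-0.57) = 0.04611
DIC = [CO2*]/α₀ = 1.951×10^-4 / 0.04611 = 4.23 mmol/kg

DIC = 4.23 mmol/kg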